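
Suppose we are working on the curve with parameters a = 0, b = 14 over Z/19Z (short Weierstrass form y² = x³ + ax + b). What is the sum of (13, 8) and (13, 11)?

O

The two points share x = 13 and their y-coordinates satisfy 8 + 11 ≡ 0 (mod 19), so they are inverses. Their sum is the point at infinity.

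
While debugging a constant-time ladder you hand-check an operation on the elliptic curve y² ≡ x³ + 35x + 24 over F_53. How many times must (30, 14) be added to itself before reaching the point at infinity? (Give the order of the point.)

2P: tangent at (30, 14): λ = (3·30² + 35)/(2·14) ≡ 32/28. 28⁻¹ ≡ 36 (mod 53), so λ ≡ 32·36 ≡ 39.
  x = λ² - 30 - 30 = 1521 - 60 ≡ 30; y = λ·(30 - 30) - 14 ≡ 39. → (30, 39)
3P: (30, 39) + (30, 14): same x and y₁ ≡ -y₂, so the sum is the point at infinity.
3P = the point at infinity, so the order is 3.

3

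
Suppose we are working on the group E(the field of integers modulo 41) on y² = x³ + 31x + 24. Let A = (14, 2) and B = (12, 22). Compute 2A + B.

First 2A:
Repeated addition: build up to 2A.
2A: tangent at (14, 2): λ = (3·14² + 31)/(2·2) ≡ 4/4. 4⁻¹ ≡ 31 (mod 41), so λ ≡ 4·31 ≡ 1.
  x = λ² - 14 - 14 = 1 - 28 ≡ 14; y = λ·(14 - 14) - 2 ≡ 39. → (14, 39)
2A = (14, 39).
Finally 2A + B:
(14, 39) + (12, 22). λ = (22 - 39)/(12 - 14) ≡ 24/39 mod 41. 39⁻¹ ≡ 20 (mod 41) since 39·20 = 780 ≡ 1, so λ ≡ 29.
  x = λ² - 14 - 12 = 841 - 26 ≡ 36; y = λ·(14 - 36) - 39 ≡ 20. → (36, 20)

(36, 20)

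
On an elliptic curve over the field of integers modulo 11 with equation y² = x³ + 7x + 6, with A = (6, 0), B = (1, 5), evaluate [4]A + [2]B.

(10, 8)

First 4A:
Repeated addition: build up to 4A.
2A: (6, 0) + (6, 0): same x and y₁ ≡ -y₂, so the sum is O.
3A: O + (6, 0) = (6, 0) (identity).
4A: (6, 0) + (6, 0): same x and y₁ ≡ -y₂, so the sum is O.
4A = O.
Next 2B:
Repeated addition: build up to 2B.
2B: tangent at (1, 5): λ = (3·1² + 7)/(2·5) ≡ 10/10. 10⁻¹ ≡ 10 (mod 11), so λ ≡ 10·10 ≡ 1.
  x = λ² - 1 - 1 = 1 - 2 ≡ 10; y = λ·(1 - 10) - 5 ≡ 8. → (10, 8)
2B = (10, 8).
Finally 4A + 2B:
O + (10, 8) = (10, 8) (identity).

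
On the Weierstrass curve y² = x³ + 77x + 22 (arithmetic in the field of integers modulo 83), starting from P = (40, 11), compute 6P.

Double-and-add on 6 = (110)₂. Start with P = (40, 11) for the leading 1-bit.
double: tangent at (40, 11): λ = (3·40² + 77)/(2·11) ≡ 63/22. 22⁻¹ ≡ 34 (mod 83), so λ ≡ 63·34 ≡ 67.
  x = λ² - 40 - 40 = 4489 - 80 ≡ 10; y = λ·(40 - 10) - 11 ≡ 7. → (10, 7)
add P: (10, 7) + (40, 11). λ = (11 - 7)/(40 - 10) ≡ 4/30 mod 83. 30⁻¹ ≡ 36 (mod 83) since 30·36 = 1080 ≡ 1, so λ ≡ 61.
  x = λ² - 10 - 40 = 3721 - 50 ≡ 19; y = λ·(10 - 19) - 7 ≡ 25. → (19, 25)
double: tangent at (19, 25): λ = (3·19² + 77)/(2·25) ≡ 81/50. 50⁻¹ ≡ 5 (mod 83), so λ ≡ 81·5 ≡ 73.
  x = λ² - 19 - 19 = 5329 - 38 ≡ 62; y = λ·(19 - 62) - 25 ≡ 73. → (62, 73)

(62, 73)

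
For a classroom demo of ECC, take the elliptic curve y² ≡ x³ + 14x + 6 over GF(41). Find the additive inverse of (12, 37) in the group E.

(12, 4)

-(12, 37) = (12, -37 mod 41) = (12, 4).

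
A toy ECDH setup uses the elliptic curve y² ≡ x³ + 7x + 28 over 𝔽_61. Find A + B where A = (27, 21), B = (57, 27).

(27, 21) + (57, 27). λ = (27 - 21)/(57 - 27) ≡ 6/30 mod 61. 30⁻¹ ≡ 59 (mod 61) since 30·59 = 1770 ≡ 1, so λ ≡ 49.
  x = λ² - 27 - 57 = 2401 - 84 ≡ 60; y = λ·(27 - 60) - 21 ≡ 9. → (60, 9)

(60, 9)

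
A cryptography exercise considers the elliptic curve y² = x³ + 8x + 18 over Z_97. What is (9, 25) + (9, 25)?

tangent at (9, 25): λ = (3·9² + 8)/(2·25) ≡ 57/50. 50⁻¹ ≡ 33 (mod 97), so λ ≡ 57·33 ≡ 38.
  x = λ² - 9 - 9 = 1444 - 18 ≡ 68; y = λ·(9 - 68) - 25 ≡ 61. → (68, 61)

(68, 61)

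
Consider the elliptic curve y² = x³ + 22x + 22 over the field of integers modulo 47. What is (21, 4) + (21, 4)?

(13, 25)

tangent at (21, 4): λ = (3·21² + 22)/(2·4) ≡ 29/8. 8⁻¹ ≡ 6 (mod 47), so λ ≡ 29·6 ≡ 33.
  x = λ² - 21 - 21 = 1089 - 42 ≡ 13; y = λ·(21 - 13) - 4 ≡ 25. → (13, 25)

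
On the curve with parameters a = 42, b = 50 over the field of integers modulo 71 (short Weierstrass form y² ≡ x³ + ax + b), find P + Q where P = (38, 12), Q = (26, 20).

(39, 36)

(38, 12) + (26, 20). λ = (20 - 12)/(26 - 38) ≡ 8/59 mod 71. 59⁻¹ ≡ 65 (mod 71) since 59·65 = 3835 ≡ 1, so λ ≡ 23.
  x = λ² - 38 - 26 = 529 - 64 ≡ 39; y = λ·(38 - 39) - 12 ≡ 36. → (39, 36)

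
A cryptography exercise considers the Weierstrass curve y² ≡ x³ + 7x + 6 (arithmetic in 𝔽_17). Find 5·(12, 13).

(12, 4)

Write G = (12, 13).
Repeated addition: build up to 5G.
2G: tangent at (12, 13): λ = (3·12² + 7)/(2·13) ≡ 14/9. 9⁻¹ ≡ 2 (mod 17) since 9·2 = 18 ≡ 1, so λ ≡ 14·2 ≡ 11.
  x = λ² - 12 - 12 = 121 - 24 ≡ 12; y = λ·(12 - 12) - 13 ≡ 4. → (12, 4)
3G: (12, 4) + (12, 13): same x and y₁ ≡ -y₂, so the sum is O.
4G: O + (12, 13) = (12, 13) (identity).
5G: tangent at (12, 13): λ = (3·12² + 7)/(2·13) ≡ 14/9. 9⁻¹ ≡ 2 (mod 17), so λ ≡ 14·2 ≡ 11.
  x = λ² - 12 - 12 = 121 - 24 ≡ 12; y = λ·(12 - 12) - 13 ≡ 4. → (12, 4)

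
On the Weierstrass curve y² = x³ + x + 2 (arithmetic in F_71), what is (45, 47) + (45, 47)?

(18, 32)

tangent at (45, 47): λ = (3·45² + 1)/(2·47) ≡ 41/23. 23⁻¹ ≡ 34 (mod 71), so λ ≡ 41·34 ≡ 45.
  x = λ² - 45 - 45 = 2025 - 90 ≡ 18; y = λ·(45 - 18) - 47 ≡ 32. → (18, 32)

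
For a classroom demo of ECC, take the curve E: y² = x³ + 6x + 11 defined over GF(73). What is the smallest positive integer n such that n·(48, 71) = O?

4

2P: tangent at (48, 71): λ = (3·48² + 6)/(2·71) ≡ 56/69. 69⁻¹ ≡ 18 (mod 73) since 69·18 = 1242 ≡ 1, so λ ≡ 56·18 ≡ 59.
  x = λ² - 48 - 48 = 3481 - 96 ≡ 27; y = λ·(48 - 27) - 71 ≡ 0. → (27, 0)
3P: (27, 0) + (48, 71). λ = (71 - 0)/(48 - 27) ≡ 71/21 mod 73. 21⁻¹ ≡ 7 (mod 73) since 21·7 = 147 ≡ 1, so λ ≡ 59.
  x = λ² - 27 - 48 = 3481 - 75 ≡ 48; y = λ·(27 - 48) - 0 ≡ 2. → (48, 2)
4P: (48, 2) + (48, 71): same x and y₁ ≡ -y₂, so the sum is O.
4P = O, so the order is 4.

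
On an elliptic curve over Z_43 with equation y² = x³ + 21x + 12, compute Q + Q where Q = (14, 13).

tangent at (14, 13): λ = (3·14² + 21)/(2·13) ≡ 7/26. 26⁻¹ ≡ 5 (mod 43), so λ ≡ 7·5 ≡ 35.
  x = λ² - 14 - 14 = 1225 - 28 ≡ 36; y = λ·(14 - 36) - 13 ≡ 34. → (36, 34)

(36, 34)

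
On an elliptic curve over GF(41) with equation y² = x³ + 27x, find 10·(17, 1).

Write Q = (17, 1).
Double-and-add on 10 = (1010)₂. Start with Q = (17, 1) for the leading 1-bit.
double: tangent at (17, 1): λ = (3·17² + 27)/(2·1) ≡ 33/2. 2⁻¹ ≡ 21 (mod 41), so λ ≡ 33·21 ≡ 37.
  x = λ² - 17 - 17 = 1369 - 34 ≡ 23; y = λ·(17 - 23) - 1 ≡ 23. → (23, 23)
double: tangent at (23, 23): λ = (3·23² + 27)/(2·23) ≡ 15/5. 5⁻¹ ≡ 33 (mod 41), so λ ≡ 15·33 ≡ 3.
  x = λ² - 23 - 23 = 9 - 46 ≡ 4; y = λ·(23 - 4) - 23 ≡ 34. → (4, 34)
add Q: (4, 34) + (17, 1). λ = (1 - 34)/(17 - 4) ≡ 8/13 mod 41. 13⁻¹ ≡ 19 (mod 41), so λ ≡ 29.
  x = λ² - 4 - 17 = 841 - 21 ≡ 0; y = λ·(4 - 0) - 34 ≡ 0. → (0, 0)
double: (0, 0) + (0, 0): same x and y₁ ≡ -y₂, so the sum is the point at infinity.

O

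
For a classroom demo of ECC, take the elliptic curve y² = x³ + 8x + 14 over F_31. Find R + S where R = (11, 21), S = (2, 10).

(11, 21) + (2, 10). λ = (10 - 21)/(2 - 11) ≡ 20/22 mod 31. 22⁻¹ ≡ 24 (mod 31), so λ ≡ 15.
  x = λ² - 11 - 2 = 225 - 13 ≡ 26; y = λ·(11 - 26) - 21 ≡ 2. → (26, 2)

(26, 2)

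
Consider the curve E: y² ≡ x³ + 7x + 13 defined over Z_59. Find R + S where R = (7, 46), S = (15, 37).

(7, 46) + (15, 37). λ = (37 - 46)/(15 - 7) ≡ 50/8 mod 59. 8⁻¹ ≡ 37 (mod 59) since 8·37 = 296 ≡ 1, so λ ≡ 21.
  x = λ² - 7 - 15 = 441 - 22 ≡ 6; y = λ·(7 - 6) - 46 ≡ 34. → (6, 34)

(6, 34)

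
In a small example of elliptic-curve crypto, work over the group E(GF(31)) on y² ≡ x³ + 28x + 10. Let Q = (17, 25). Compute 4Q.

Repeated addition: build up to 4Q.
2Q: tangent at (17, 25): λ = (3·17² + 28)/(2·25) ≡ 27/19. 19⁻¹ ≡ 18 (mod 31), so λ ≡ 27·18 ≡ 21.
  x = λ² - 17 - 17 = 441 - 34 ≡ 4; y = λ·(17 - 4) - 25 ≡ 0. → (4, 0)
3Q: (4, 0) + (17, 25). λ = (25 - 0)/(17 - 4) ≡ 25/13 mod 31. 13⁻¹ ≡ 12 (mod 31), so λ ≡ 21.
  x = λ² - 4 - 17 = 441 - 21 ≡ 17; y = λ·(4 - 17) - 0 ≡ 6. → (17, 6)
4Q: (17, 6) + (17, 25): same x and y₁ ≡ -y₂, so the sum is ∞.

O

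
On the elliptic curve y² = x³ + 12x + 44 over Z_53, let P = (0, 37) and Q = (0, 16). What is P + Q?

O

The two points share x = 0 and their y-coordinates satisfy 37 + 16 ≡ 0 (mod 53), so they are inverses. Their sum is 𝒪.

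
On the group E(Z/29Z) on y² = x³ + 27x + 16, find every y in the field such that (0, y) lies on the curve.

x³ + 27x + 16 = 16 ≡ 16 (mod 29).
Square roots of 16 mod 29: 4 and 25 (since 4² = 16 ≡ 16).

4, 25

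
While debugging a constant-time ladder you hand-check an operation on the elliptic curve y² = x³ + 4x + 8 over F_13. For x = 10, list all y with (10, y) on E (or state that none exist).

x³ + 4x + 8 = 1048 ≡ 8 (mod 13).
8 is a non-residue mod 13; no y exists.

none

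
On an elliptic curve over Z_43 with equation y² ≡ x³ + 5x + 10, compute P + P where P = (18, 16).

tangent at (18, 16): λ = (3·18² + 5)/(2·16) ≡ 31/32. 32⁻¹ ≡ 39 (mod 43) since 32·39 = 1248 ≡ 1, so λ ≡ 31·39 ≡ 5.
  x = λ² - 18 - 18 = 25 - 36 ≡ 32; y = λ·(18 - 32) - 16 ≡ 0. → (32, 0)

(32, 0)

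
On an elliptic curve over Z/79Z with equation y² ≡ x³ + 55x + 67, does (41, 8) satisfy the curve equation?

yes

y² = 8² ≡ 64; x³ + 55x + 67 = 71243 ≡ 64 (mod 79). 64 = 64.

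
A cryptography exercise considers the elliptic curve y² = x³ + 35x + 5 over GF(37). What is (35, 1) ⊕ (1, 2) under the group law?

(35, 1) + (1, 2). λ = (2 - 1)/(1 - 35) ≡ 1/3 mod 37. 3⁻¹ ≡ 25 (mod 37) since 3·25 = 75 ≡ 1, so λ ≡ 25.
  x = λ² - 35 - 1 = 625 - 36 ≡ 34; y = λ·(35 - 34) - 1 ≡ 24. → (34, 24)

(34, 24)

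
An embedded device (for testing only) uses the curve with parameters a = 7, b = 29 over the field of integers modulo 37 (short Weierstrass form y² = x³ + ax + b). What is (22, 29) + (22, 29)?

(31, 17)

tangent at (22, 29): λ = (3·22² + 7)/(2·29) ≡ 16/21. 21⁻¹ ≡ 30 (mod 37), so λ ≡ 16·30 ≡ 36.
  x = λ² - 22 - 22 = 1296 - 44 ≡ 31; y = λ·(22 - 31) - 29 ≡ 17. → (31, 17)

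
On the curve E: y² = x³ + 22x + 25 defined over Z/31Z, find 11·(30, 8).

(23, 22)

Write P = (30, 8).
Repeated addition: build up to 11P.
2P: tangent at (30, 8): λ = (3·30² + 22)/(2·8) ≡ 25/16. 16⁻¹ ≡ 2 (mod 31) since 16·2 = 32 ≡ 1, so λ ≡ 25·2 ≡ 19.
  x = λ² - 30 - 30 = 361 - 60 ≡ 22; y = λ·(30 - 22) - 8 ≡ 20. → (22, 20)
3P: (22, 20) + (30, 8). λ = (8 - 20)/(30 - 22) ≡ 19/8 mod 31. 8⁻¹ ≡ 4 (mod 31) since 8·4 = 32 ≡ 1, so λ ≡ 14.
  x = λ² - 22 - 30 = 196 - 52 ≡ 20; y = λ·(22 - 20) - 20 ≡ 8. → (20, 8)
4P: (20, 8) + (30, 8). λ = (8 - 8)/(30 - 20) ≡ 0/10 mod 31. 10⁻¹ ≡ 28 (mod 31) since 10·28 = 280 ≡ 1, so λ ≡ 0.
  x = λ² - 20 - 30 = 0 - 50 ≡ 12; y = λ·(20 - 12) - 8 ≡ 23. → (12, 23)
5P: (12, 23) + (30, 8). λ = (8 - 23)/(30 - 12) ≡ 16/18 mod 31. 18⁻¹ ≡ 19 (mod 31), so λ ≡ 25.
  x = λ² - 12 - 30 = 625 - 42 ≡ 25; y = λ·(12 - 25) - 23 ≡ 24. → (25, 24)
6P: (25, 24) + (30, 8). λ = (8 - 24)/(30 - 25) ≡ 15/5 mod 31. 5⁻¹ ≡ 25 (mod 31), so λ ≡ 3.
  x = λ² - 25 - 30 = 9 - 55 ≡ 16; y = λ·(25 - 16) - 24 ≡ 3. → (16, 3)
7P: (16, 3) + (30, 8). λ = (8 - 3)/(30 - 16) ≡ 5/14 mod 31. 14⁻¹ ≡ 20 (mod 31) since 14·20 = 280 ≡ 1, so λ ≡ 7.
  x = λ² - 16 - 30 = 49 - 46 ≡ 3; y = λ·(16 - 3) - 3 ≡ 26. → (3, 26)
8P: (3, 26) + (30, 8). λ = (8 - 26)/(30 - 3) ≡ 13/27 mod 31. 27⁻¹ ≡ 23 (mod 31) since 27·23 = 621 ≡ 1, so λ ≡ 20.
  x = λ² - 3 - 30 = 400 - 33 ≡ 26; y = λ·(3 - 26) - 26 ≡ 10. → (26, 10)
9P: (26, 10) + (30, 8). λ = (8 - 10)/(30 - 26) ≡ 29/4 mod 31. 4⁻¹ ≡ 8 (mod 31), so λ ≡ 15.
  x = λ² - 26 - 30 = 225 - 56 ≡ 14; y = λ·(26 - 14) - 10 ≡ 15. → (14, 15)
10P: (14, 15) + (30, 8). λ = (8 - 15)/(30 - 14) ≡ 24/16 mod 31. 16⁻¹ ≡ 2 (mod 31) since 16·2 = 32 ≡ 1, so λ ≡ 17.
  x = λ² - 14 - 30 = 289 - 44 ≡ 28; y = λ·(14 - 28) - 15 ≡ 26. → (28, 26)
11P: (28, 26) + (30, 8). λ = (8 - 26)/(30 - 28) ≡ 13/2 mod 31. 2⁻¹ ≡ 16 (mod 31), so λ ≡ 22.
  x = λ² - 28 - 30 = 484 - 58 ≡ 23; y = λ·(28 - 23) - 26 ≡ 22. → (23, 22)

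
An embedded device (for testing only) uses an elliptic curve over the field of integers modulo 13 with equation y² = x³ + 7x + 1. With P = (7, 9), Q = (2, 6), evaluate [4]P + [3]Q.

First 4P:
Double-and-add on 4 = (100)₂. Start with P = (7, 9) for the leading 1-bit.
double: tangent at (7, 9): λ = (3·7² + 7)/(2·9) ≡ 11/5. 5⁻¹ ≡ 8 (mod 13), so λ ≡ 11·8 ≡ 10.
  x = λ² - 7 - 7 = 100 - 14 ≡ 8; y = λ·(7 - 8) - 9 ≡ 7. → (8, 7)
double: tangent at (8, 7): λ = (3·8² + 7)/(2·7) ≡ 4/1. 1⁻¹ ≡ 1 (mod 13), so λ ≡ 4·1 ≡ 4.
  x = λ² - 8 - 8 = 16 - 16 ≡ 0; y = λ·(8 - 0) - 7 ≡ 12. → (0, 12)
4P = (0, 12).
Next 3Q:
Repeated addition: build up to 3Q.
2Q: tangent at (2, 6): λ = (3·2² + 7)/(2·6) ≡ 6/12. 12⁻¹ ≡ 12 (mod 13) since 12·12 = 144 ≡ 1, so λ ≡ 6·12 ≡ 7.
  x = λ² - 2 - 2 = 49 - 4 ≡ 6; y = λ·(2 - 6) - 6 ≡ 5. → (6, 5)
3Q: (6, 5) + (2, 6). λ = (6 - 5)/(2 - 6) ≡ 1/9 mod 13. 9⁻¹ ≡ 3 (mod 13), so λ ≡ 3.
  x = λ² - 6 - 2 = 9 - 8 ≡ 1; y = λ·(6 - 1) - 5 ≡ 10. → (1, 10)
3Q = (1, 10).
Finally 4P + 3Q:
(0, 12) + (1, 10). λ = (10 - 12)/(1 - 0) ≡ 11/1 mod 13. 1⁻¹ ≡ 1 (mod 13), so λ ≡ 11.
  x = λ² - 0 - 1 = 121 - 1 ≡ 3; y = λ·(0 - 3) - 12 ≡ 7. → (3, 7)

(3, 7)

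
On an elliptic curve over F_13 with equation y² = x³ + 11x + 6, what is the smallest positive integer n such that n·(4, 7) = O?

2P: tangent at (4, 7): λ = (3·4² + 11)/(2·7) ≡ 7/1. 1⁻¹ ≡ 1 (mod 13) since 1·1 = 1 ≡ 1, so λ ≡ 7·1 ≡ 7.
  x = λ² - 4 - 4 = 49 - 8 ≡ 2; y = λ·(4 - 2) - 7 ≡ 7. → (2, 7)
3P: (2, 7) + (4, 7). λ = (7 - 7)/(4 - 2) ≡ 0/2 mod 13. 2⁻¹ ≡ 7 (mod 13) since 2·7 = 14 ≡ 1, so λ ≡ 0.
  x = λ² - 2 - 4 = 0 - 6 ≡ 7; y = λ·(2 - 7) - 7 ≡ 6. → (7, 6)
4P: (7, 6) + (4, 7). λ = (7 - 6)/(4 - 7) ≡ 1/10 mod 13. 10⁻¹ ≡ 4 (mod 13) since 10·4 = 40 ≡ 1, so λ ≡ 4.
  x = λ² - 7 - 4 = 16 - 11 ≡ 5; y = λ·(7 - 5) - 6 ≡ 2. → (5, 2)
5P: (5, 2) + (4, 7). λ = (7 - 2)/(4 - 5) ≡ 5/12 mod 13. 12⁻¹ ≡ 12 (mod 13), so λ ≡ 8.
  x = λ² - 5 - 4 = 64 - 9 ≡ 3; y = λ·(5 - 3) - 2 ≡ 1. → (3, 1)
6P: (3, 1) + (4, 7). λ = (7 - 1)/(4 - 3) ≡ 6/1 mod 13. 1⁻¹ ≡ 1 (mod 13) since 1·1 = 1 ≡ 1, so λ ≡ 6.
  x = λ² - 3 - 4 = 36 - 7 ≡ 3; y = λ·(3 - 3) - 1 ≡ 12. → (3, 12)
7P: (3, 12) + (4, 7). λ = (7 - 12)/(4 - 3) ≡ 8/1 mod 13. 1⁻¹ ≡ 1 (mod 13) since 1·1 = 1 ≡ 1, so λ ≡ 8.
  x = λ² - 3 - 4 = 64 - 7 ≡ 5; y = λ·(3 - 5) - 12 ≡ 11. → (5, 11)
8P: (5, 11) + (4, 7). λ = (7 - 11)/(4 - 5) ≡ 9/12 mod 13. 12⁻¹ ≡ 12 (mod 13) since 12·12 = 144 ≡ 1, so λ ≡ 4.
  x = λ² - 5 - 4 = 16 - 9 ≡ 7; y = λ·(5 - 7) - 11 ≡ 7. → (7, 7)
9P: (7, 7) + (4, 7). λ = (7 - 7)/(4 - 7) ≡ 0/10 mod 13. 10⁻¹ ≡ 4 (mod 13) since 10·4 = 40 ≡ 1, so λ ≡ 0.
  x = λ² - 7 - 4 = 0 - 11 ≡ 2; y = λ·(7 - 2) - 7 ≡ 6. → (2, 6)
10P: (2, 6) + (4, 7). λ = (7 - 6)/(4 - 2) ≡ 1/2 mod 13. 2⁻¹ ≡ 7 (mod 13) since 2·7 = 14 ≡ 1, so λ ≡ 7.
  x = λ² - 2 - 4 = 49 - 6 ≡ 4; y = λ·(2 - 4) - 6 ≡ 6. → (4, 6)
11P: (4, 6) + (4, 7): same x and y₁ ≡ -y₂, so the sum is O.
11P = O, so the order is 11.

11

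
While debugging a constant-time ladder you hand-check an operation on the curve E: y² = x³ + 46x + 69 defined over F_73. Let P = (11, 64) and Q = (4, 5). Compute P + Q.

(62, 38)

(11, 64) + (4, 5). λ = (5 - 64)/(4 - 11) ≡ 14/66 mod 73. 66⁻¹ ≡ 52 (mod 73), so λ ≡ 71.
  x = λ² - 11 - 4 = 5041 - 15 ≡ 62; y = λ·(11 - 62) - 64 ≡ 38. → (62, 38)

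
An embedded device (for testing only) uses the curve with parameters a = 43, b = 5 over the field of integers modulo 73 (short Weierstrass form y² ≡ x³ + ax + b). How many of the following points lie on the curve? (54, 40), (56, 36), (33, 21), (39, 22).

(54, 40): 40² ≡ 67, rhs ≡ 67 → on.
(56, 36): 36² ≡ 55, rhs ≡ 55 → on.
(33, 21): 21² ≡ 3, rhs ≡ 58 → off.
(39, 22): 22² ≡ 46, rhs ≡ 46 → on.

3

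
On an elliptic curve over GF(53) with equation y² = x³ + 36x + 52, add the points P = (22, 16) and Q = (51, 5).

(22, 16) + (51, 5). λ = (5 - 16)/(51 - 22) ≡ 42/29 mod 53. 29⁻¹ ≡ 11 (mod 53) since 29·11 = 319 ≡ 1, so λ ≡ 38.
  x = λ² - 22 - 51 = 1444 - 73 ≡ 46; y = λ·(22 - 46) - 16 ≡ 26. → (46, 26)

(46, 26)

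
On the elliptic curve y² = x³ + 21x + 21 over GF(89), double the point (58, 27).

tangent at (58, 27): λ = (3·58² + 21)/(2·27) ≡ 56/54. 54⁻¹ ≡ 61 (mod 89), so λ ≡ 56·61 ≡ 34.
  x = λ² - 58 - 58 = 1156 - 116 ≡ 61; y = λ·(58 - 61) - 27 ≡ 49. → (61, 49)

(61, 49)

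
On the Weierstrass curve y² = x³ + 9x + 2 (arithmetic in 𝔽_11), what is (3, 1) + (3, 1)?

(10, 5)

tangent at (3, 1): λ = (3·3² + 9)/(2·1) ≡ 3/2. 2⁻¹ ≡ 6 (mod 11) since 2·6 = 12 ≡ 1, so λ ≡ 3·6 ≡ 7.
  x = λ² - 3 - 3 = 49 - 6 ≡ 10; y = λ·(3 - 10) - 1 ≡ 5. → (10, 5)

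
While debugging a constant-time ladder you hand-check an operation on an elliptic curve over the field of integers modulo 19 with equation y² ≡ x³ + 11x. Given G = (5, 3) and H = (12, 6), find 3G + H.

(15, 14)

First 3G:
Repeated addition: build up to 3G.
2G: tangent at (5, 3): λ = (3·5² + 11)/(2·3) ≡ 10/6. 6⁻¹ ≡ 16 (mod 19) since 6·16 = 96 ≡ 1, so λ ≡ 10·16 ≡ 8.
  x = λ² - 5 - 5 = 64 - 10 ≡ 16; y = λ·(5 - 16) - 3 ≡ 4. → (16, 4)
3G: (16, 4) + (5, 3). λ = (3 - 4)/(5 - 16) ≡ 18/8 mod 19. 8⁻¹ ≡ 12 (mod 19), so λ ≡ 7.
  x = λ² - 16 - 5 = 49 - 21 ≡ 9; y = λ·(16 - 9) - 4 ≡ 7. → (9, 7)
3G = (9, 7).
Finally 3G + H:
(9, 7) + (12, 6). λ = (6 - 7)/(12 - 9) ≡ 18/3 mod 19. 3⁻¹ ≡ 13 (mod 19), so λ ≡ 6.
  x = λ² - 9 - 12 = 36 - 21 ≡ 15; y = λ·(9 - 15) - 7 ≡ 14. → (15, 14)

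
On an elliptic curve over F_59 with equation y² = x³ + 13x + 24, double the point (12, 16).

(36, 19)

tangent at (12, 16): λ = (3·12² + 13)/(2·16) ≡ 32/32. 32⁻¹ ≡ 24 (mod 59), so λ ≡ 32·24 ≡ 1.
  x = λ² - 12 - 12 = 1 - 24 ≡ 36; y = λ·(12 - 36) - 16 ≡ 19. → (36, 19)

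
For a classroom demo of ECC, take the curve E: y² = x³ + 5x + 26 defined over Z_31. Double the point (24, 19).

tangent at (24, 19): λ = (3·24² + 5)/(2·19) ≡ 28/7. 7⁻¹ ≡ 9 (mod 31), so λ ≡ 28·9 ≡ 4.
  x = λ² - 24 - 24 = 16 - 48 ≡ 30; y = λ·(24 - 30) - 19 ≡ 19. → (30, 19)

(30, 19)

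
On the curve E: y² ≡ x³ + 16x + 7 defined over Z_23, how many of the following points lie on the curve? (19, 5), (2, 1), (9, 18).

(19, 5): 5² ≡ 2, rhs ≡ 17 → off.
(2, 1): 1² ≡ 1, rhs ≡ 1 → on.
(9, 18): 18² ≡ 2, rhs ≡ 6 → off.

1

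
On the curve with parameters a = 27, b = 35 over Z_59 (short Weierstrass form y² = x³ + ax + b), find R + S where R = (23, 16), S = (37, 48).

(23, 16) + (37, 48). λ = (48 - 16)/(37 - 23) ≡ 32/14 mod 59. 14⁻¹ ≡ 38 (mod 59) since 14·38 = 532 ≡ 1, so λ ≡ 36.
  x = λ² - 23 - 37 = 1296 - 60 ≡ 56; y = λ·(23 - 56) - 16 ≡ 35. → (56, 35)

(56, 35)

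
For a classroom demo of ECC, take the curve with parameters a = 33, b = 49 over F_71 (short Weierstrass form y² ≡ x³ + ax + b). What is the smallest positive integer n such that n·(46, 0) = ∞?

2

2P: (46, 0) + (46, 0): same x and y₁ ≡ -y₂, so the sum is ∞.
2P = ∞, so the order is 2.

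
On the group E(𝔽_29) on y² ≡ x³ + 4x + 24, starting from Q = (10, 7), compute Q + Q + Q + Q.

Repeated addition: build up to 4Q.
2Q: tangent at (10, 7): λ = (3·10² + 4)/(2·7) ≡ 14/14. 14⁻¹ ≡ 27 (mod 29) since 14·27 = 378 ≡ 1, so λ ≡ 14·27 ≡ 1.
  x = λ² - 10 - 10 = 1 - 20 ≡ 10; y = λ·(10 - 10) - 7 ≡ 22. → (10, 22)
3Q: (10, 22) + (10, 7): same x and y₁ ≡ -y₂, so the sum is ∞.
4Q: ∞ + (10, 7) = (10, 7) (identity).

(10, 7)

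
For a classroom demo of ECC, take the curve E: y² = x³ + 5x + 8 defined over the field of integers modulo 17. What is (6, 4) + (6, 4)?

tangent at (6, 4): λ = (3·6² + 5)/(2·4) ≡ 11/8. 8⁻¹ ≡ 15 (mod 17) since 8·15 = 120 ≡ 1, so λ ≡ 11·15 ≡ 12.
  x = λ² - 6 - 6 = 144 - 12 ≡ 13; y = λ·(6 - 13) - 4 ≡ 14. → (13, 14)

(13, 14)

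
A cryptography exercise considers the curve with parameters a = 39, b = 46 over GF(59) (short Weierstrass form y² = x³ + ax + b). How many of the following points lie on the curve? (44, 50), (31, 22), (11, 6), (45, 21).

(44, 50): 50² ≡ 22, rhs ≡ 39 → off.
(31, 22): 22² ≡ 12, rhs ≡ 12 → on.
(11, 6): 6² ≡ 36, rhs ≡ 36 → on.
(45, 21): 21² ≡ 28, rhs ≡ 1 → off.

2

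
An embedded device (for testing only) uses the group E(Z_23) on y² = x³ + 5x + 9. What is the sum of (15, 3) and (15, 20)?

O

The two points share x = 15 and their y-coordinates satisfy 3 + 20 ≡ 0 (mod 23), so they are inverses. Their sum is O.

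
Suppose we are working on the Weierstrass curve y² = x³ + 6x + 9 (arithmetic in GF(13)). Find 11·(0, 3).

(7, 11)

Write G = (0, 3).
Repeated addition: build up to 11G.
2G: tangent at (0, 3): λ = (3·0² + 6)/(2·3) ≡ 6/6. 6⁻¹ ≡ 11 (mod 13) since 6·11 = 66 ≡ 1, so λ ≡ 6·11 ≡ 1.
  x = λ² - 0 - 0 = 1 - 0 ≡ 1; y = λ·(0 - 1) - 3 ≡ 9. → (1, 9)
3G: (1, 9) + (0, 3). λ = (3 - 9)/(0 - 1) ≡ 7/12 mod 13. 12⁻¹ ≡ 12 (mod 13), so λ ≡ 6.
  x = λ² - 1 - 0 = 36 - 1 ≡ 9; y = λ·(1 - 9) - 9 ≡ 8. → (9, 8)
4G: (9, 8) + (0, 3). λ = (3 - 8)/(0 - 9) ≡ 8/4 mod 13. 4⁻¹ ≡ 10 (mod 13), so λ ≡ 2.
  x = λ² - 9 - 0 = 4 - 9 ≡ 8; y = λ·(9 - 8) - 8 ≡ 7. → (8, 7)
5G: (8, 7) + (0, 3). λ = (3 - 7)/(0 - 8) ≡ 9/5 mod 13. 5⁻¹ ≡ 8 (mod 13), so λ ≡ 7.
  x = λ² - 8 - 0 = 49 - 8 ≡ 2; y = λ·(8 - 2) - 7 ≡ 9. → (2, 9)
6G: (2, 9) + (0, 3). λ = (3 - 9)/(0 - 2) ≡ 7/11 mod 13. 11⁻¹ ≡ 6 (mod 13), so λ ≡ 3.
  x = λ² - 2 - 0 = 9 - 2 ≡ 7; y = λ·(2 - 7) - 9 ≡ 2. → (7, 2)
7G: (7, 2) + (0, 3). λ = (3 - 2)/(0 - 7) ≡ 1/6 mod 13. 6⁻¹ ≡ 11 (mod 13) since 6·11 = 66 ≡ 1, so λ ≡ 11.
  x = λ² - 7 - 0 = 121 - 7 ≡ 10; y = λ·(7 - 10) - 2 ≡ 4. → (10, 4)
8G: (10, 4) + (0, 3). λ = (3 - 4)/(0 - 10) ≡ 12/3 mod 13. 3⁻¹ ≡ 9 (mod 13) since 3·9 = 27 ≡ 1, so λ ≡ 4.
  x = λ² - 10 - 0 = 16 - 10 ≡ 6; y = λ·(10 - 6) - 4 ≡ 12. → (6, 12)
9G: (6, 12) + (0, 3). λ = (3 - 12)/(0 - 6) ≡ 4/7 mod 13. 7⁻¹ ≡ 2 (mod 13), so λ ≡ 8.
  x = λ² - 6 - 0 = 64 - 6 ≡ 6; y = λ·(6 - 6) - 12 ≡ 1. → (6, 1)
10G: (6, 1) + (0, 3). λ = (3 - 1)/(0 - 6) ≡ 2/7 mod 13. 7⁻¹ ≡ 2 (mod 13), so λ ≡ 4.
  x = λ² - 6 - 0 = 16 - 6 ≡ 10; y = λ·(6 - 10) - 1 ≡ 9. → (10, 9)
11G: (10, 9) + (0, 3). λ = (3 - 9)/(0 - 10) ≡ 7/3 mod 13. 3⁻¹ ≡ 9 (mod 13), so λ ≡ 11.
  x = λ² - 10 - 0 = 121 - 10 ≡ 7; y = λ·(10 - 7) - 9 ≡ 11. → (7, 11)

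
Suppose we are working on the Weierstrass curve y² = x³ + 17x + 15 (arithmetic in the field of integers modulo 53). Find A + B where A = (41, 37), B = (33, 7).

(41, 37) + (33, 7). λ = (7 - 37)/(33 - 41) ≡ 23/45 mod 53. 45⁻¹ ≡ 33 (mod 53) since 45·33 = 1485 ≡ 1, so λ ≡ 17.
  x = λ² - 41 - 33 = 289 - 74 ≡ 3; y = λ·(41 - 3) - 37 ≡ 26. → (3, 26)

(3, 26)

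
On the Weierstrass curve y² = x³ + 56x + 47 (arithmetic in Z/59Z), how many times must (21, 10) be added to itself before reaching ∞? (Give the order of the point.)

11

2P: tangent at (21, 10): λ = (3·21² + 56)/(2·10) ≡ 22/20. 20⁻¹ ≡ 3 (mod 59) since 20·3 = 60 ≡ 1, so λ ≡ 22·3 ≡ 7.
  x = λ² - 21 - 21 = 49 - 42 ≡ 7; y = λ·(21 - 7) - 10 ≡ 29. → (7, 29)
3P: (7, 29) + (21, 10). λ = (10 - 29)/(21 - 7) ≡ 40/14 mod 59. 14⁻¹ ≡ 38 (mod 59), so λ ≡ 45.
  x = λ² - 7 - 21 = 2025 - 28 ≡ 50; y = λ·(7 - 50) - 29 ≡ 42. → (50, 42)
4P: (50, 42) + (21, 10). λ = (10 - 42)/(21 - 50) ≡ 27/30 mod 59. 30⁻¹ ≡ 2 (mod 59) since 30·2 = 60 ≡ 1, so λ ≡ 54.
  x = λ² - 50 - 21 = 2916 - 71 ≡ 13; y = λ·(50 - 13) - 42 ≡ 9. → (13, 9)
5P: (13, 9) + (21, 10). λ = (10 - 9)/(21 - 13) ≡ 1/8 mod 59. 8⁻¹ ≡ 37 (mod 59) since 8·37 = 296 ≡ 1, so λ ≡ 37.
  x = λ² - 13 - 21 = 1369 - 34 ≡ 37; y = λ·(13 - 37) - 9 ≡ 47. → (37, 47)
6P: (37, 47) + (21, 10). λ = (10 - 47)/(21 - 37) ≡ 22/43 mod 59. 43⁻¹ ≡ 11 (mod 59), so λ ≡ 6.
  x = λ² - 37 - 21 = 36 - 58 ≡ 37; y = λ·(37 - 37) - 47 ≡ 12. → (37, 12)
7P: (37, 12) + (21, 10). λ = (10 - 12)/(21 - 37) ≡ 57/43 mod 59. 43⁻¹ ≡ 11 (mod 59) since 43·11 = 473 ≡ 1, so λ ≡ 37.
  x = λ² - 37 - 21 = 1369 - 58 ≡ 13; y = λ·(37 - 13) - 12 ≡ 50. → (13, 50)
8P: (13, 50) + (21, 10). λ = (10 - 50)/(21 - 13) ≡ 19/8 mod 59. 8⁻¹ ≡ 37 (mod 59), so λ ≡ 54.
  x = λ² - 13 - 21 = 2916 - 34 ≡ 50; y = λ·(13 - 50) - 50 ≡ 17. → (50, 17)
9P: (50, 17) + (21, 10). λ = (10 - 17)/(21 - 50) ≡ 52/30 mod 59. 30⁻¹ ≡ 2 (mod 59) since 30·2 = 60 ≡ 1, so λ ≡ 45.
  x = λ² - 50 - 21 = 2025 - 71 ≡ 7; y = λ·(50 - 7) - 17 ≡ 30. → (7, 30)
10P: (7, 30) + (21, 10). λ = (10 - 30)/(21 - 7) ≡ 39/14 mod 59. 14⁻¹ ≡ 38 (mod 59), so λ ≡ 7.
  x = λ² - 7 - 21 = 49 - 28 ≡ 21; y = λ·(7 - 21) - 30 ≡ 49. → (21, 49)
11P: (21, 49) + (21, 10): same x and y₁ ≡ -y₂, so the sum is ∞.
11P = ∞, so the order is 11.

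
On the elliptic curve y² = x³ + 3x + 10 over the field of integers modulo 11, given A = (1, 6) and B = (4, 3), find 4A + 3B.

First 4A:
Double-and-add on 4 = (100)₂. Start with A = (1, 6) for the leading 1-bit.
double: tangent at (1, 6): λ = (3·1² + 3)/(2·6) ≡ 6/1. 1⁻¹ ≡ 1 (mod 11), so λ ≡ 6·1 ≡ 6.
  x = λ² - 1 - 1 = 36 - 2 ≡ 1; y = λ·(1 - 1) - 6 ≡ 5. → (1, 5)
double: tangent at (1, 5): λ = (3·1² + 3)/(2·5) ≡ 6/10. 10⁻¹ ≡ 10 (mod 11) since 10·10 = 100 ≡ 1, so λ ≡ 6·10 ≡ 5.
  x = λ² - 1 - 1 = 25 - 2 ≡ 1; y = λ·(1 - 1) - 5 ≡ 6. → (1, 6)
4A = (1, 6).
Next 3B:
Repeated addition: build up to 3B.
2B: tangent at (4, 3): λ = (3·4² + 3)/(2·3) ≡ 7/6. 6⁻¹ ≡ 2 (mod 11), so λ ≡ 7·2 ≡ 3.
  x = λ² - 4 - 4 = 9 - 8 ≡ 1; y = λ·(4 - 1) - 3 ≡ 6. → (1, 6)
3B: (1, 6) + (4, 3). λ = (3 - 6)/(4 - 1) ≡ 8/3 mod 11. 3⁻¹ ≡ 4 (mod 11), so λ ≡ 10.
  x = λ² - 1 - 4 = 100 - 5 ≡ 7; y = λ·(1 - 7) - 6 ≡ 0. → (7, 0)
3B = (7, 0).
Finally 4A + 3B:
(1, 6) + (7, 0). λ = (0 - 6)/(7 - 1) ≡ 5/6 mod 11. 6⁻¹ ≡ 2 (mod 11) since 6·2 = 12 ≡ 1, so λ ≡ 10.
  x = λ² - 1 - 7 = 100 - 8 ≡ 4; y = λ·(1 - 4) - 6 ≡ 8. → (4, 8)

(4, 8)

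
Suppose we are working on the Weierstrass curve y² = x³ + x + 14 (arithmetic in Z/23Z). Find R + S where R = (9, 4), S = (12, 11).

(10, 9)

(9, 4) + (12, 11). λ = (11 - 4)/(12 - 9) ≡ 7/3 mod 23. 3⁻¹ ≡ 8 (mod 23), so λ ≡ 10.
  x = λ² - 9 - 12 = 100 - 21 ≡ 10; y = λ·(9 - 10) - 4 ≡ 9. → (10, 9)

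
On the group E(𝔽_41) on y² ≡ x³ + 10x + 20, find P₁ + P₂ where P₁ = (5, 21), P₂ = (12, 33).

(5, 21) + (12, 33). λ = (33 - 21)/(12 - 5) ≡ 12/7 mod 41. 7⁻¹ ≡ 6 (mod 41), so λ ≡ 31.
  x = λ² - 5 - 12 = 961 - 17 ≡ 1; y = λ·(5 - 1) - 21 ≡ 21. → (1, 21)

(1, 21)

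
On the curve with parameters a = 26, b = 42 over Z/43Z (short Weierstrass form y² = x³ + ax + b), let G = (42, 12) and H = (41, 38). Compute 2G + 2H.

(42, 31)

First 2G:
Repeated addition: build up to 2G.
2G: tangent at (42, 12): λ = (3·42² + 26)/(2·12) ≡ 29/24. 24⁻¹ ≡ 9 (mod 43) since 24·9 = 216 ≡ 1, so λ ≡ 29·9 ≡ 3.
  x = λ² - 42 - 42 = 9 - 84 ≡ 11; y = λ·(42 - 11) - 12 ≡ 38. → (11, 38)
2G = (11, 38).
Next 2H:
Repeated addition: build up to 2H.
2H: tangent at (41, 38): λ = (3·41² + 26)/(2·38) ≡ 38/33. 33⁻¹ ≡ 30 (mod 43) since 33·30 = 990 ≡ 1, so λ ≡ 38·30 ≡ 22.
  x = λ² - 41 - 41 = 484 - 82 ≡ 15; y = λ·(41 - 15) - 38 ≡ 18. → (15, 18)
2H = (15, 18).
Finally 2G + 2H:
(11, 38) + (15, 18). λ = (18 - 38)/(15 - 11) ≡ 23/4 mod 43. 4⁻¹ ≡ 11 (mod 43) since 4·11 = 44 ≡ 1, so λ ≡ 38.
  x = λ² - 11 - 15 = 1444 - 26 ≡ 42; y = λ·(11 - 42) - 38 ≡ 31. → (42, 31)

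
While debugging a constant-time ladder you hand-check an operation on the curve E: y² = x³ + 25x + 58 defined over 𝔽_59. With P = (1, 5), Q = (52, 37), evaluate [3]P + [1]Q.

(36, 58)

First 3P:
Repeated addition: build up to 3P.
2P: tangent at (1, 5): λ = (3·1² + 25)/(2·5) ≡ 28/10. 10⁻¹ ≡ 6 (mod 59), so λ ≡ 28·6 ≡ 50.
  x = λ² - 1 - 1 = 2500 - 2 ≡ 20; y = λ·(1 - 20) - 5 ≡ 48. → (20, 48)
3P: (20, 48) + (1, 5). λ = (5 - 48)/(1 - 20) ≡ 16/40 mod 59. 40⁻¹ ≡ 31 (mod 59), so λ ≡ 24.
  x = λ² - 20 - 1 = 576 - 21 ≡ 24; y = λ·(20 - 24) - 48 ≡ 33. → (24, 33)
3P = (24, 33).
Finally 3P + Q:
(24, 33) + (52, 37). λ = (37 - 33)/(52 - 24) ≡ 4/28 mod 59. 28⁻¹ ≡ 19 (mod 59) since 28·19 = 532 ≡ 1, so λ ≡ 17.
  x = λ² - 24 - 52 = 289 - 76 ≡ 36; y = λ·(24 - 36) - 33 ≡ 58. → (36, 58)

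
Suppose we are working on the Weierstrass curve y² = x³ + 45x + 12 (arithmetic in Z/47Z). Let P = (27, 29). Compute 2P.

(30, 16)

tangent at (27, 29): λ = (3·27² + 45)/(2·29) ≡ 23/11. 11⁻¹ ≡ 30 (mod 47), so λ ≡ 23·30 ≡ 32.
  x = λ² - 27 - 27 = 1024 - 54 ≡ 30; y = λ·(27 - 30) - 29 ≡ 16. → (30, 16)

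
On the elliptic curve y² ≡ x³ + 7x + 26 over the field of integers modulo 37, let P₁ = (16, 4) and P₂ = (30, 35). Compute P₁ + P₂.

(16, 4) + (30, 35). λ = (35 - 4)/(30 - 16) ≡ 31/14 mod 37. 14⁻¹ ≡ 8 (mod 37), so λ ≡ 26.
  x = λ² - 16 - 30 = 676 - 46 ≡ 1; y = λ·(16 - 1) - 4 ≡ 16. → (1, 16)

(1, 16)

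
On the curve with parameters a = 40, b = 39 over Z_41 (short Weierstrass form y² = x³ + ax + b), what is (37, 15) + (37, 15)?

(31, 19)

tangent at (37, 15): λ = (3·37² + 40)/(2·15) ≡ 6/30. 30⁻¹ ≡ 26 (mod 41), so λ ≡ 6·26 ≡ 33.
  x = λ² - 37 - 37 = 1089 - 74 ≡ 31; y = λ·(37 - 31) - 15 ≡ 19. → (31, 19)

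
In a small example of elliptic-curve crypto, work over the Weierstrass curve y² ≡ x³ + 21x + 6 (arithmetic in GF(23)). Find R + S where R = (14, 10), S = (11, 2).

(14, 10) + (11, 2). λ = (2 - 10)/(11 - 14) ≡ 15/20 mod 23. 20⁻¹ ≡ 15 (mod 23), so λ ≡ 18.
  x = λ² - 14 - 11 = 324 - 25 ≡ 0; y = λ·(14 - 0) - 10 ≡ 12. → (0, 12)

(0, 12)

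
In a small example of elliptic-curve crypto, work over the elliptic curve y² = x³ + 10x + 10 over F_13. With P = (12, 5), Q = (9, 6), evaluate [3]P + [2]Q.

First 3P:
Repeated addition: build up to 3P.
2P: tangent at (12, 5): λ = (3·12² + 10)/(2·5) ≡ 0/10. 10⁻¹ ≡ 4 (mod 13), so λ ≡ 0·4 ≡ 0.
  x = λ² - 12 - 12 = 0 - 24 ≡ 2; y = λ·(12 - 2) - 5 ≡ 8. → (2, 8)
3P: (2, 8) + (12, 5). λ = (5 - 8)/(12 - 2) ≡ 10/10 mod 13. 10⁻¹ ≡ 4 (mod 13), so λ ≡ 1.
  x = λ² - 2 - 12 = 1 - 14 ≡ 0; y = λ·(2 - 0) - 8 ≡ 7. → (0, 7)
3P = (0, 7).
Next 2Q:
Repeated addition: build up to 2Q.
2Q: tangent at (9, 6): λ = (3·9² + 10)/(2·6) ≡ 6/12. 12⁻¹ ≡ 12 (mod 13) since 12·12 = 144 ≡ 1, so λ ≡ 6·12 ≡ 7.
  x = λ² - 9 - 9 = 49 - 18 ≡ 5; y = λ·(9 - 5) - 6 ≡ 9. → (5, 9)
2Q = (5, 9).
Finally 3P + 2Q:
(0, 7) + (5, 9). λ = (9 - 7)/(5 - 0) ≡ 2/5 mod 13. 5⁻¹ ≡ 8 (mod 13) since 5·8 = 40 ≡ 1, so λ ≡ 3.
  x = λ² - 0 - 5 = 9 - 5 ≡ 4; y = λ·(0 - 4) - 7 ≡ 7. → (4, 7)

(4, 7)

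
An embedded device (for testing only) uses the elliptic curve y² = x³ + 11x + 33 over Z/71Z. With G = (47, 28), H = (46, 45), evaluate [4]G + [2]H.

(14, 34)

First 4G:
Double-and-add on 4 = (100)₂. Start with G = (47, 28) for the leading 1-bit.
double: tangent at (47, 28): λ = (3·47² + 11)/(2·28) ≡ 35/56. 56⁻¹ ≡ 52 (mod 71) since 56·52 = 2912 ≡ 1, so λ ≡ 35·52 ≡ 45.
  x = λ² - 47 - 47 = 2025 - 94 ≡ 14; y = λ·(47 - 14) - 28 ≡ 37. → (14, 37)
double: tangent at (14, 37): λ = (3·14² + 11)/(2·37) ≡ 31/3. 3⁻¹ ≡ 24 (mod 71), so λ ≡ 31·24 ≡ 34.
  x = λ² - 14 - 14 = 1156 - 28 ≡ 63; y = λ·(14 - 63) - 37 ≡ 1. → (63, 1)
4G = (63, 1).
Next 2H:
Repeated addition: build up to 2H.
2H: tangent at (46, 45): λ = (3·46² + 11)/(2·45) ≡ 40/19. 19⁻¹ ≡ 15 (mod 71), so λ ≡ 40·15 ≡ 32.
  x = λ² - 46 - 46 = 1024 - 92 ≡ 9; y = λ·(46 - 9) - 45 ≡ 3. → (9, 3)
2H = (9, 3).
Finally 4G + 2H:
(63, 1) + (9, 3). λ = (3 - 1)/(9 - 63) ≡ 2/17 mod 71. 17⁻¹ ≡ 46 (mod 71) since 17·46 = 782 ≡ 1, so λ ≡ 21.
  x = λ² - 63 - 9 = 441 - 72 ≡ 14; y = λ·(63 - 14) - 1 ≡ 34. → (14, 34)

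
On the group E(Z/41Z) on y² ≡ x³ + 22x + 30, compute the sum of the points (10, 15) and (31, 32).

(8, 12)

(10, 15) + (31, 32). λ = (32 - 15)/(31 - 10) ≡ 17/21 mod 41. 21⁻¹ ≡ 2 (mod 41) since 21·2 = 42 ≡ 1, so λ ≡ 34.
  x = λ² - 10 - 31 = 1156 - 41 ≡ 8; y = λ·(10 - 8) - 15 ≡ 12. → (8, 12)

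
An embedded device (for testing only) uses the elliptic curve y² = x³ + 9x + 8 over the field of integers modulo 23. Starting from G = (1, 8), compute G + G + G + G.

(9, 17)

Repeated addition: build up to 4G.
2G: tangent at (1, 8): λ = (3·1² + 9)/(2·8) ≡ 12/16. 16⁻¹ ≡ 13 (mod 23) since 16·13 = 208 ≡ 1, so λ ≡ 12·13 ≡ 18.
  x = λ² - 1 - 1 = 324 - 2 ≡ 0; y = λ·(1 - 0) - 8 ≡ 10. → (0, 10)
3G: (0, 10) + (1, 8). λ = (8 - 10)/(1 - 0) ≡ 21/1 mod 23. 1⁻¹ ≡ 1 (mod 23) since 1·1 = 1 ≡ 1, so λ ≡ 21.
  x = λ² - 0 - 1 = 441 - 1 ≡ 3; y = λ·(0 - 3) - 10 ≡ 19. → (3, 19)
4G: (3, 19) + (1, 8). λ = (8 - 19)/(1 - 3) ≡ 12/21 mod 23. 21⁻¹ ≡ 11 (mod 23), so λ ≡ 17.
  x = λ² - 3 - 1 = 289 - 4 ≡ 9; y = λ·(3 - 9) - 19 ≡ 17. → (9, 17)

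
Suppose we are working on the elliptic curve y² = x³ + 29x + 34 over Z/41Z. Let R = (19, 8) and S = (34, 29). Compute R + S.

(8, 32)

(19, 8) + (34, 29). λ = (29 - 8)/(34 - 19) ≡ 21/15 mod 41. 15⁻¹ ≡ 11 (mod 41) since 15·11 = 165 ≡ 1, so λ ≡ 26.
  x = λ² - 19 - 34 = 676 - 53 ≡ 8; y = λ·(19 - 8) - 8 ≡ 32. → (8, 32)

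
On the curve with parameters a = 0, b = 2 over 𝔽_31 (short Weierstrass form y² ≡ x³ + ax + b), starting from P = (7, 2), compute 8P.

(21, 26)

Double-and-add on 8 = (1000)₂. Start with P = (7, 2) for the leading 1-bit.
double: tangent at (7, 2): λ = (3·7² + 0)/(2·2) ≡ 23/4. 4⁻¹ ≡ 8 (mod 31) since 4·8 = 32 ≡ 1, so λ ≡ 23·8 ≡ 29.
  x = λ² - 7 - 7 = 841 - 14 ≡ 21; y = λ·(7 - 21) - 2 ≡ 26. → (21, 26)
double: tangent at (21, 26): λ = (3·21² + 0)/(2·26) ≡ 21/21. 21⁻¹ ≡ 3 (mod 31) since 21·3 = 63 ≡ 1, so λ ≡ 21·3 ≡ 1.
  x = λ² - 21 - 21 = 1 - 42 ≡ 21; y = λ·(21 - 21) - 26 ≡ 5. → (21, 5)
double: tangent at (21, 5): λ = (3·21² + 0)/(2·5) ≡ 21/10. 10⁻¹ ≡ 28 (mod 31), so λ ≡ 21·28 ≡ 30.
  x = λ² - 21 - 21 = 900 - 42 ≡ 21; y = λ·(21 - 21) - 5 ≡ 26. → (21, 26)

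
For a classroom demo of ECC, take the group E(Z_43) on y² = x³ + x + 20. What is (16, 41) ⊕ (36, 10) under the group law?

(16, 41) + (36, 10). λ = (10 - 41)/(36 - 16) ≡ 12/20 mod 43. 20⁻¹ ≡ 28 (mod 43), so λ ≡ 35.
  x = λ² - 16 - 36 = 1225 - 52 ≡ 12; y = λ·(16 - 12) - 41 ≡ 13. → (12, 13)

(12, 13)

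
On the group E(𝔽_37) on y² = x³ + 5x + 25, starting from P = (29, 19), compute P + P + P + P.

O

Double-and-add on 4 = (100)₂. Start with P = (29, 19) for the leading 1-bit.
double: tangent at (29, 19): λ = (3·29² + 5)/(2·19) ≡ 12/1. 1⁻¹ ≡ 1 (mod 37), so λ ≡ 12·1 ≡ 12.
  x = λ² - 29 - 29 = 144 - 58 ≡ 12; y = λ·(29 - 12) - 19 ≡ 0. → (12, 0)
double: (12, 0) + (12, 0): same x and y₁ ≡ -y₂, so the sum is the point at infinity.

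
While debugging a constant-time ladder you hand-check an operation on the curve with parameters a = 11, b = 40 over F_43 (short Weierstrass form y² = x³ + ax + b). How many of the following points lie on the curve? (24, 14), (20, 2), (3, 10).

3

(24, 14): 14² ≡ 24, rhs ≡ 24 → on.
(20, 2): 2² ≡ 4, rhs ≡ 4 → on.
(3, 10): 10² ≡ 14, rhs ≡ 14 → on.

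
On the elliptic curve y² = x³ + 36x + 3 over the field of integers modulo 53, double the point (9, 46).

(36, 34)

tangent at (9, 46): λ = (3·9² + 36)/(2·46) ≡ 14/39. 39⁻¹ ≡ 34 (mod 53), so λ ≡ 14·34 ≡ 52.
  x = λ² - 9 - 9 = 2704 - 18 ≡ 36; y = λ·(9 - 36) - 46 ≡ 34. → (36, 34)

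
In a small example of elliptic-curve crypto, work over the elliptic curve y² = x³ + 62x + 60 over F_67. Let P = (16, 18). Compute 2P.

tangent at (16, 18): λ = (3·16² + 62)/(2·18) ≡ 26/36. 36⁻¹ ≡ 54 (mod 67), so λ ≡ 26·54 ≡ 64.
  x = λ² - 16 - 16 = 4096 - 32 ≡ 44; y = λ·(16 - 44) - 18 ≡ 66. → (44, 66)

(44, 66)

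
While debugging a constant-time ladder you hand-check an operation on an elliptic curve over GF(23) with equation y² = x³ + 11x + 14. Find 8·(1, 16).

(1, 7)

Write G = (1, 16).
Repeated addition: build up to 8G.
2G: tangent at (1, 16): λ = (3·1² + 11)/(2·16) ≡ 14/9. 9⁻¹ ≡ 18 (mod 23), so λ ≡ 14·18 ≡ 22.
  x = λ² - 1 - 1 = 484 - 2 ≡ 22; y = λ·(1 - 22) - 16 ≡ 5. → (22, 5)
3G: (22, 5) + (1, 16). λ = (16 - 5)/(1 - 22) ≡ 11/2 mod 23. 2⁻¹ ≡ 12 (mod 23), so λ ≡ 17.
  x = λ² - 22 - 1 = 289 - 23 ≡ 13; y = λ·(22 - 13) - 5 ≡ 10. → (13, 10)
4G: (13, 10) + (1, 16). λ = (16 - 10)/(1 - 13) ≡ 6/11 mod 23. 11⁻¹ ≡ 21 (mod 23) since 11·21 = 231 ≡ 1, so λ ≡ 11.
  x = λ² - 13 - 1 = 121 - 14 ≡ 15; y = λ·(13 - 15) - 10 ≡ 14. → (15, 14)
5G: (15, 14) + (1, 16). λ = (16 - 14)/(1 - 15) ≡ 2/9 mod 23. 9⁻¹ ≡ 18 (mod 23), so λ ≡ 13.
  x = λ² - 15 - 1 = 169 - 16 ≡ 15; y = λ·(15 - 15) - 14 ≡ 9. → (15, 9)
6G: (15, 9) + (1, 16). λ = (16 - 9)/(1 - 15) ≡ 7/9 mod 23. 9⁻¹ ≡ 18 (mod 23) since 9·18 = 162 ≡ 1, so λ ≡ 11.
  x = λ² - 15 - 1 = 121 - 16 ≡ 13; y = λ·(15 - 13) - 9 ≡ 13. → (13, 13)
7G: (13, 13) + (1, 16). λ = (16 - 13)/(1 - 13) ≡ 3/11 mod 23. 11⁻¹ ≡ 21 (mod 23), so λ ≡ 17.
  x = λ² - 13 - 1 = 289 - 14 ≡ 22; y = λ·(13 - 22) - 13 ≡ 18. → (22, 18)
8G: (22, 18) + (1, 16). λ = (16 - 18)/(1 - 22) ≡ 21/2 mod 23. 2⁻¹ ≡ 12 (mod 23), so λ ≡ 22.
  x = λ² - 22 - 1 = 484 - 23 ≡ 1; y = λ·(22 - 1) - 18 ≡ 7. → (1, 7)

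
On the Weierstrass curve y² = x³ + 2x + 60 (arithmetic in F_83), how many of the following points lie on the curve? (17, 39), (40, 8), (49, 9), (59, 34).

(17, 39): 39² ≡ 27, rhs ≡ 27 → on.
(40, 8): 8² ≡ 64, rhs ≡ 64 → on.
(49, 9): 9² ≡ 81, rhs ≡ 30 → off.
(59, 34): 34² ≡ 77, rhs ≡ 49 → off.

2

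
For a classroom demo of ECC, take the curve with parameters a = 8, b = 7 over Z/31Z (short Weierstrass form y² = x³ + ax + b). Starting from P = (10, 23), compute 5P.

(4, 14)

Double-and-add on 5 = (101)₂. Start with P = (10, 23) for the leading 1-bit.
double: tangent at (10, 23): λ = (3·10² + 8)/(2·23) ≡ 29/15. 15⁻¹ ≡ 29 (mod 31) since 15·29 = 435 ≡ 1, so λ ≡ 29·29 ≡ 4.
  x = λ² - 10 - 10 = 16 - 20 ≡ 27; y = λ·(10 - 27) - 23 ≡ 2. → (27, 2)
double: tangent at (27, 2): λ = (3·27² + 8)/(2·2) ≡ 25/4. 4⁻¹ ≡ 8 (mod 31), so λ ≡ 25·8 ≡ 14.
  x = λ² - 27 - 27 = 196 - 54 ≡ 18; y = λ·(27 - 18) - 2 ≡ 0. → (18, 0)
add P: (18, 0) + (10, 23). λ = (23 - 0)/(10 - 18) ≡ 23/23 mod 31. 23⁻¹ ≡ 27 (mod 31) since 23·27 = 621 ≡ 1, so λ ≡ 1.
  x = λ² - 18 - 10 = 1 - 28 ≡ 4; y = λ·(18 - 4) - 0 ≡ 14. → (4, 14)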